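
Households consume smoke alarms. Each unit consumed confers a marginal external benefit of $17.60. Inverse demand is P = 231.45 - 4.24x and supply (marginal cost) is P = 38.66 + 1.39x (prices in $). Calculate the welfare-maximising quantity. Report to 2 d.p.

Social marginal benefit = demand + MEB = 249.05 - 4.24x.
Set SMB = MC: 249.05 - 4.24x = 38.66 + 1.39x → x* = 37.3694.

x* = 37.37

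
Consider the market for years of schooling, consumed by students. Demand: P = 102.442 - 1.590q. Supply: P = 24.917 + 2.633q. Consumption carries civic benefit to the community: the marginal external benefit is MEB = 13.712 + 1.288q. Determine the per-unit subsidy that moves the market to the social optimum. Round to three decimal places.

subsidy = 53.751 per unit

Social marginal benefit = demand + MEB = 116.154 - 0.302q.
Set SMB = MC: 116.154 - 0.302q = 24.917 + 2.633q → q* = 31.0859.
The Pigouvian subsidy equals MEB at q*: 13.712 + 1.288×31.0859 = 53.7506.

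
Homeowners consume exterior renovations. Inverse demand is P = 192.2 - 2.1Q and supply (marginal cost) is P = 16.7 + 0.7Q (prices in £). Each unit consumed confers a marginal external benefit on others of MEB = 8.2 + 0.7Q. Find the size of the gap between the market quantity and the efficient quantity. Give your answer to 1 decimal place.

Market equilibrium (private): 16.7 + 0.7Q = 192.2 - 2.1Q → Q_m = 62.6786.
Social marginal benefit = demand + MEB = 200.4 - 1.4Q.
Set SMB = MC: 200.4 - 1.4Q = 16.7 + 0.7Q → Q* = 87.4762.
Gap = |62.6786 − 87.4762| = 24.7976.

24.8 units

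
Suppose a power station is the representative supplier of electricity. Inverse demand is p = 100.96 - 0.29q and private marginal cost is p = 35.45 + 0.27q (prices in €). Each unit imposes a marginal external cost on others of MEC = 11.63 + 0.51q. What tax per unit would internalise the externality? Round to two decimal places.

Social marginal cost = private MC + MEC = 47.08 + 0.78q.
Set SMC = demand: 47.08 + 0.78q = 100.96 - 0.29q → q* = 50.3551.
The Pigouvian tax equals MEC at q*: 11.63 + 0.51×50.3551 = 37.3111.

tax = €37.31 per unit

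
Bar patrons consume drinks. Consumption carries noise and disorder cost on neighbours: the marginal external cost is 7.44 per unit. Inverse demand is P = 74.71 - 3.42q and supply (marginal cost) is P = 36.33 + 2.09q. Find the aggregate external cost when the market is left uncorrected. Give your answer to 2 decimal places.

51.82

Market equilibrium (private): 36.33 + 2.09q = 74.71 - 3.42q → q_m = 6.9655.
Total external cost = MEC × q_m = 7.44 × 6.9655 = 51.8233.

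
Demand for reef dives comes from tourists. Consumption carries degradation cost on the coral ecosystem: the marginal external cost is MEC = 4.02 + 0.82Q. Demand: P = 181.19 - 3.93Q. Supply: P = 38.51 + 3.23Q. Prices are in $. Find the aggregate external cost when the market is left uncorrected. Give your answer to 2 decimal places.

$242.92

Market equilibrium (private): 38.51 + 3.23Q = 181.19 - 3.93Q → Q_m = 19.9274.
Total external cost = ∫₀^{Q_m} (4.02 + 0.82Q) dQ = 4.02×19.9274 + ½×0.82×19.9274² = 242.9197.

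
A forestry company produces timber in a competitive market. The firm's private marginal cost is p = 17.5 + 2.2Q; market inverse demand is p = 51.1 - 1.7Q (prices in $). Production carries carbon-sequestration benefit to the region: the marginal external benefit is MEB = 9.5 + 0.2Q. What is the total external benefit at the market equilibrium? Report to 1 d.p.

$89.3

Market equilibrium (private): 17.5 + 2.2Q = 51.1 - 1.7Q → Q_m = 8.6154.
Total external benefit = ∫₀^{Q_m} (9.5 + 0.2Q) dQ = 9.5×8.6154 + ½×0.2×8.6154² = 89.2688.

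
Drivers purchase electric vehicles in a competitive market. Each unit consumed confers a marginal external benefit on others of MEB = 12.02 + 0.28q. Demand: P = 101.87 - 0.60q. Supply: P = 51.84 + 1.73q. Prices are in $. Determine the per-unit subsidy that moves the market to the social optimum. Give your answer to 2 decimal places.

subsidy = $20.50 per unit

Social marginal benefit = demand + MEB = 113.89 - 0.32q.
Set SMB = MC: 113.89 - 0.32q = 51.84 + 1.73q → q* = 30.2683.
The Pigouvian subsidy equals MEB at q*: 12.02 + 0.28×30.2683 = 20.4951.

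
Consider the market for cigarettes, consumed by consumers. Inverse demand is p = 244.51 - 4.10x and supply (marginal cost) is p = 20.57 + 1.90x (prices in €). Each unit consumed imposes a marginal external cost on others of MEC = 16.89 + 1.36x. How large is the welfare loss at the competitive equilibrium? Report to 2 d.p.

Market equilibrium (private): 20.57 + 1.90x = 244.51 - 4.10x → x_m = 37.3233.
Social marginal benefit = demand − MEC = 227.62 - 5.46x.
Set SMB = MC: 227.62 - 5.46x = 20.57 + 1.90x → x* = 28.1318.
Height of the DWL triangle at x_m is MC(x_m) − SMB(x_m) = MEC(x_m) = 67.6497.
DWL = ½ × 9.1915 × 67.6497 = 310.9011.

DWL = €310.90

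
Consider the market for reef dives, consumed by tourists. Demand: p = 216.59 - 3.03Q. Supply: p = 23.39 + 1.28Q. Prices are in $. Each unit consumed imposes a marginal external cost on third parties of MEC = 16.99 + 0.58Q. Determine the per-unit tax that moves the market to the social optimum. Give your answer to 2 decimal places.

tax = $37.89 per unit

Social marginal benefit = demand − MEC = 199.60 - 3.61Q.
Set SMB = MC: 199.60 - 3.61Q = 23.39 + 1.28Q → Q* = 36.0348.
The Pigouvian tax equals MEC at Q*: 16.99 + 0.58×36.0348 = 37.8902.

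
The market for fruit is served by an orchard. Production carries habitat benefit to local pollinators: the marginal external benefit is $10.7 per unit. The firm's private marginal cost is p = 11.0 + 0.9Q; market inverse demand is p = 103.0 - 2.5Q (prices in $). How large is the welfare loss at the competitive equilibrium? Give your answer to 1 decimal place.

DWL = $16.8

Market equilibrium (private): 11.0 + 0.9Q = 103.0 - 2.5Q → Q_m = 27.0588.
Social marginal cost = private MC − MEB = 0.3 + 0.9Q.
Set SMC = demand: 0.3 + 0.9Q = 103.0 - 2.5Q → Q* = 30.2059.
The loss is the area between SMC and demand from Q* to Q_m; with linear curves that's a triangle of height MEB(Q_m).
DWL = ½ × 3.1471 × 10.7000 = 16.8370.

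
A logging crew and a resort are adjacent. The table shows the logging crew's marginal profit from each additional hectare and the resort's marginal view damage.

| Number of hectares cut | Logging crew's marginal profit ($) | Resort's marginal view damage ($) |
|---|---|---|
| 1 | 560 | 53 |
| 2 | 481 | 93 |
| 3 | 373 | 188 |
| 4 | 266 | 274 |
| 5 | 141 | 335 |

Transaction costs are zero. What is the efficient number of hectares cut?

Bargaining reaches the level where marginal profit last exceeds marginal view damage.
That holds through level 3 (373 ≥ 188) but not at 4 (266 < 274).

3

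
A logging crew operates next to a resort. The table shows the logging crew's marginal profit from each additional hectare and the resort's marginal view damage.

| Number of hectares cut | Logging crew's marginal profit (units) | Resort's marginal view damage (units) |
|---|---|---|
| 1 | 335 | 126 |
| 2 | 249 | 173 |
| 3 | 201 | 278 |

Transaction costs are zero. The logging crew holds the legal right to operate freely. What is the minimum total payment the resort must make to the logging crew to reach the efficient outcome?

Left alone the logging crew would choose level 3 (marginal profit stays positive).
Efficient level: k* = 2 (marginal profit ≥ marginal view damage through 2).
The resort must at least cover the logging crew's forgone profit from cutting 3→2: 201 = 201.

201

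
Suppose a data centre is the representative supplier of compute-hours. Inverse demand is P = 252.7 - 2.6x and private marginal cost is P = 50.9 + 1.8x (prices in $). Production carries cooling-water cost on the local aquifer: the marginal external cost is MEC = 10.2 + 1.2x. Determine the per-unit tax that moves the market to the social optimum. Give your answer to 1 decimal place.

Social marginal cost = private MC + MEC = 61.1 + 3.0x.
Set SMC = demand: 61.1 + 3.0x = 252.7 - 2.6x → x* = 34.2143.
The Pigouvian tax equals MEC at x*: 10.2 + 1.2×34.2143 = 51.2572.

tax = $51.3 per unit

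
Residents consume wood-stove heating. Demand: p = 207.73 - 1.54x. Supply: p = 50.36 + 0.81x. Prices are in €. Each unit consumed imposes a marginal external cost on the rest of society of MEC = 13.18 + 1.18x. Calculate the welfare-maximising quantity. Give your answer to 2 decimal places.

Social marginal benefit = demand − MEC = 194.55 - 2.72x.
Set SMB = MC: 194.55 - 2.72x = 50.36 + 0.81x → x* = 40.8470.

x* = 40.85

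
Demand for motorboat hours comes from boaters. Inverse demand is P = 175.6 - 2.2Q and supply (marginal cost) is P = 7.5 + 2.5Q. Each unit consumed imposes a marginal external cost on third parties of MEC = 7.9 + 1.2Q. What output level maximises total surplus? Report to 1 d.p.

Q* = 27.2

Social marginal benefit = demand − MEC = 167.7 - 3.4Q.
Set SMB = MC: 167.7 - 3.4Q = 7.5 + 2.5Q → Q* = 27.1525.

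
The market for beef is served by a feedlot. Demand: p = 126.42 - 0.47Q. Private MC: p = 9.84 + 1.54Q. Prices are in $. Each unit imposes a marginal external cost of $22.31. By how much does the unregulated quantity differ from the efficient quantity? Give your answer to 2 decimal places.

11.10 units

Market equilibrium (private): 9.84 + 1.54Q = 126.42 - 0.47Q → Q_m = 58.0000.
Social marginal cost = private MC + MEC = 32.15 + 1.54Q.
Set SMC = demand: 32.15 + 1.54Q = 126.42 - 0.47Q → Q* = 46.9005.
Gap = |58.0000 − 46.9005| = 11.0995.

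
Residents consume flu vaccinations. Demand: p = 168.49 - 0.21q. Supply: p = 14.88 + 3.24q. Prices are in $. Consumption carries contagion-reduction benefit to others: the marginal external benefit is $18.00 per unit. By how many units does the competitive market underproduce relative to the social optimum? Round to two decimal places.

5.22 units

Market equilibrium (private): 14.88 + 3.24q = 168.49 - 0.21q → q_m = 44.5246.
Social marginal benefit = demand + MEB = 186.49 - 0.21q.
Set SMB = MC: 186.49 - 0.21q = 14.88 + 3.24q → q* = 49.7420.
Gap = |44.5246 − 49.7420| = 5.2174.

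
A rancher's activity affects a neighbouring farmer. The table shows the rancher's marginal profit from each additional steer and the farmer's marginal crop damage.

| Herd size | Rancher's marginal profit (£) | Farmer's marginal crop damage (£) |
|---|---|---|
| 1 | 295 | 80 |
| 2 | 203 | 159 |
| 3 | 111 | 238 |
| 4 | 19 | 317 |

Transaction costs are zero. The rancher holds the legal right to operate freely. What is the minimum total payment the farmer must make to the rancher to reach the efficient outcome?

£130

Left alone the rancher would choose level 4 (marginal profit stays positive).
Efficient level: k* = 2 (marginal profit ≥ marginal crop damage through 2).
The farmer must at least cover the rancher's forgone profit from cutting 4→2: 111 + 19 = 130.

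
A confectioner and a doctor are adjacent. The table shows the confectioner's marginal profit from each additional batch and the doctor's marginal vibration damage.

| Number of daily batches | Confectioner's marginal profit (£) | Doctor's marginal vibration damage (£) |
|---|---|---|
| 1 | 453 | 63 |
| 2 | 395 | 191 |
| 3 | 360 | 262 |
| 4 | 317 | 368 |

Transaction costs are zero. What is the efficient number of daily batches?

Bargaining reaches the level where marginal profit last exceeds marginal vibration damage.
That holds through level 3 (360 ≥ 262) but not at 4 (317 < 368).

3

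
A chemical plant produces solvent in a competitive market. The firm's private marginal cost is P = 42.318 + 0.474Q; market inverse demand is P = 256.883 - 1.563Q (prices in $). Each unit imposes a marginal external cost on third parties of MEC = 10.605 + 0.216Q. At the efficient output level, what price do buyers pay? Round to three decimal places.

Social marginal cost = private MC + MEC = 52.923 + 0.690Q.
Set SMC = demand: 52.923 + 0.690Q = 256.883 - 1.563Q → Q* = 90.5282.
Consumer price on the demand curve at Q*: 256.883 − 1.563×90.5282 = 115.3874.

P = $115.387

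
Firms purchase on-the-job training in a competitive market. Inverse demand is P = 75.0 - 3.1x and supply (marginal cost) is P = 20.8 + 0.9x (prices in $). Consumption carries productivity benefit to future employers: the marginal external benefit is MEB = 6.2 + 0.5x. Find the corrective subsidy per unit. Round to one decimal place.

Social marginal benefit = demand + MEB = 81.2 - 2.6x.
Set SMB = MC: 81.2 - 2.6x = 20.8 + 0.9x → x* = 17.2571.
The Pigouvian subsidy equals MEB at x*: 6.2 + 0.5×17.2571 = 14.8286.

subsidy = $14.8 per unit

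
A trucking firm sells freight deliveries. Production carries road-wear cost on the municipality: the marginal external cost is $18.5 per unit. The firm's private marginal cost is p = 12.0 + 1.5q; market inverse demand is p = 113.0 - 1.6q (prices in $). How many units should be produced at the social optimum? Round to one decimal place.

Social marginal cost = private MC + MEC = 30.5 + 1.5q.
Set SMC = demand: 30.5 + 1.5q = 113.0 - 1.6q → q* = 26.6129.

q* = 26.6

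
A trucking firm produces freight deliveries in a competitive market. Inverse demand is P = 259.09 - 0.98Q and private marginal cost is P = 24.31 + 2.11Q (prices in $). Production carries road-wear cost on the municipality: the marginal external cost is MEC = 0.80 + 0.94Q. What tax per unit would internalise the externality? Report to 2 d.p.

Social marginal cost = private MC + MEC = 25.11 + 3.05Q.
Set SMC = demand: 25.11 + 3.05Q = 259.09 - 0.98Q → Q* = 58.0596.
The Pigouvian tax equals MEC at Q*: 0.80 + 0.94×58.0596 = 55.3760.

tax = $55.38 per unit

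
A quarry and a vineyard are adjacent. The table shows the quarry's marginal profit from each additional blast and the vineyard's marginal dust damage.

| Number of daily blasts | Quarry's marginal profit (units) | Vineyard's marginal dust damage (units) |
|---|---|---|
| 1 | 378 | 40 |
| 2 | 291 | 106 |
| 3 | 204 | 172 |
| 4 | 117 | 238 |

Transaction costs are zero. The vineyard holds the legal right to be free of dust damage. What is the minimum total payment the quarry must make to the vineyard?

318

Efficient level: marginal profit ≥ marginal dust damage through level 3, so k* = 3.
With the vineyard holding the right, the quarry must at least compensate total damage at k*: 40 + 106 + 172 = 318.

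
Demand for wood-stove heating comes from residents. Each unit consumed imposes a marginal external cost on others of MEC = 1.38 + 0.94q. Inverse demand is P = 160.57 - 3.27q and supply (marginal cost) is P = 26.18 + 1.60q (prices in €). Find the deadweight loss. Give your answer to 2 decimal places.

DWL = €64.23

Market equilibrium (private): 26.18 + 1.60q = 160.57 - 3.27q → q_m = 27.5955.
Social marginal benefit = demand − MEC = 159.19 - 4.21q.
Set SMB = MC: 159.19 - 4.21q = 26.18 + 1.60q → q* = 22.8933.
The loss is the area between SMB and MC from q* to q_m; with linear curves that's a triangle of height MEC(q_m).
DWL = ½ × 4.7022 × 27.3198 = 64.2316.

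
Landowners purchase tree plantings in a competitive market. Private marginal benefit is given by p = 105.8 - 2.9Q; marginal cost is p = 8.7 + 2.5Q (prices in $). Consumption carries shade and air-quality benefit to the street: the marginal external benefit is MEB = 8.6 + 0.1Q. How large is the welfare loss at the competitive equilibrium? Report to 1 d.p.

DWL = $10.2

Market equilibrium (private): 8.7 + 2.5Q = 105.8 - 2.9Q → Q_m = 17.9815.
Social marginal benefit = demand + MEB = 114.4 - 2.8Q.
Set SMB = MC: 114.4 - 2.8Q = 8.7 + 2.5Q → Q* = 19.9434.
Between Q* and Q_m the wedge SMB − MC runs linearly from 0 to MEB(Q_m), so the loss is a triangle.
DWL = ½ × 1.9619 × 10.3981 = 10.2000.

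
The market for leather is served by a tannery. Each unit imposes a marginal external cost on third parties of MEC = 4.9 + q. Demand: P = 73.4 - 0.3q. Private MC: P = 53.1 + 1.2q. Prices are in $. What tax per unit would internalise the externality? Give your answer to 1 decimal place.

Social marginal cost = private MC + MEC = 58.0 + 2.2q.
Set SMC = demand: 58.0 + 2.2q = 73.4 - 0.3q → q* = 6.1600.
The Pigouvian tax equals MEC at q*: 4.9 + 1.0×6.1600 = 11.0600.

tax = $11.1 per unit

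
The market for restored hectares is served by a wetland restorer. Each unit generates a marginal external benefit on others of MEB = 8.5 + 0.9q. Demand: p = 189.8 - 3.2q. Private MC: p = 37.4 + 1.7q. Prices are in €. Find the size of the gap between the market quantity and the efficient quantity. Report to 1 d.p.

9.1 units

Market equilibrium (private): 37.4 + 1.7q = 189.8 - 3.2q → q_m = 31.1020.
Social marginal cost = private MC − MEB = 28.9 + 0.8q.
Set SMC = demand: 28.9 + 0.8q = 189.8 - 3.2q → q* = 40.2250.
Gap = |31.1020 − 40.2250| = 9.1230.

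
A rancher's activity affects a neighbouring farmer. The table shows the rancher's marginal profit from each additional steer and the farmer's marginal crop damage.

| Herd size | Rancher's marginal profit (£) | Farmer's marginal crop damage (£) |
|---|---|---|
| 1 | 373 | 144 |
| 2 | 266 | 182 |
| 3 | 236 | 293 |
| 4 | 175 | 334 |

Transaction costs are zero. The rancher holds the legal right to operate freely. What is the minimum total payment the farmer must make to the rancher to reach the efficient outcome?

Left alone the rancher would choose level 4 (marginal profit stays positive).
Efficient level: k* = 2 (marginal profit ≥ marginal crop damage through 2).
The farmer must at least cover the rancher's forgone profit from cutting 4→2: 236 + 175 = 411.

£411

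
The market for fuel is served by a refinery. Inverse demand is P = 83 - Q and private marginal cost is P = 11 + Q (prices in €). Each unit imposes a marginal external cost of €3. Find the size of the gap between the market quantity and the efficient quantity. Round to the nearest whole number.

Market equilibrium (private): 11 + Q = 83 - Q → Q_m = 36.0000.
Social marginal cost = private MC + MEC = 14 + Q.
Set SMC = demand: 14 + Q = 83 - Q → Q* = 34.5000.
Gap = |36.0000 − 34.5000| = 1.5000.

2 units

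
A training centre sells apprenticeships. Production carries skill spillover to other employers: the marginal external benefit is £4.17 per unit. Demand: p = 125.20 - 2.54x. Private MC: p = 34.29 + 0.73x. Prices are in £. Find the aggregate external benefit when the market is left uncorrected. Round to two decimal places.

Market equilibrium (private): 34.29 + 0.73x = 125.20 - 2.54x → x_m = 27.8012.
Total external benefit = MEB × x_m = 4.17 × 27.8012 = 115.9310.

£115.93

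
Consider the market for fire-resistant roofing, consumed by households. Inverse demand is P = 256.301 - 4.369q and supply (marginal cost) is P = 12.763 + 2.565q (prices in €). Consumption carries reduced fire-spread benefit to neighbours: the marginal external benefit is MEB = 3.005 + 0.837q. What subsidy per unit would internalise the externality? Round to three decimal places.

subsidy = €36.851 per unit

Social marginal benefit = demand + MEB = 259.306 - 3.532q.
Set SMB = MC: 259.306 - 3.532q = 12.763 + 2.565q → q* = 40.4368.
The Pigouvian subsidy equals MEB at q*: 3.005 + 0.837×40.4368 = 36.8506.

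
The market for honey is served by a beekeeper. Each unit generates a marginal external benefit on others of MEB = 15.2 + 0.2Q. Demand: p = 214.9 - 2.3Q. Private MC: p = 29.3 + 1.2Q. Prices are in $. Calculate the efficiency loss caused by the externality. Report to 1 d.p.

DWL = $100.9

Market equilibrium (private): 29.3 + 1.2Q = 214.9 - 2.3Q → Q_m = 53.0286.
Social marginal cost = private MC − MEB = 14.1 + Q.
Set SMC = demand: 14.1 + Q = 214.9 - 2.3Q → Q* = 60.8485.
The welfare-loss triangle has base |Q_m − Q*| and height MEB(Q_m) (the vertical gap between SMC and demand is zero at Q* and MEB at Q_m).
DWL = ½ × 7.8199 × 25.8057 = 100.8990.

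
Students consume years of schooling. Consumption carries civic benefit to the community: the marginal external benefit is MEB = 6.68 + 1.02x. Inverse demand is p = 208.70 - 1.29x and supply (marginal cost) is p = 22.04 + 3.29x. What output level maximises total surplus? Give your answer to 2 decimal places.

x* = 54.31

Social marginal benefit = demand + MEB = 215.38 - 0.27x.
Set SMB = MC: 215.38 - 0.27x = 22.04 + 3.29x → x* = 54.3090.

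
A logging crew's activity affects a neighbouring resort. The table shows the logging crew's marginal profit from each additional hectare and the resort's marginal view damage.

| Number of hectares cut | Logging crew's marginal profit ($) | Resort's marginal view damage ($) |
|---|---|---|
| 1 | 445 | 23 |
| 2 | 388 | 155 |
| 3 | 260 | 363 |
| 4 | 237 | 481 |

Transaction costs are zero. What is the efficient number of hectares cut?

2

Bargaining reaches the level where marginal profit last exceeds marginal view damage.
That holds through level 2 (388 ≥ 155) but not at 3 (260 < 363).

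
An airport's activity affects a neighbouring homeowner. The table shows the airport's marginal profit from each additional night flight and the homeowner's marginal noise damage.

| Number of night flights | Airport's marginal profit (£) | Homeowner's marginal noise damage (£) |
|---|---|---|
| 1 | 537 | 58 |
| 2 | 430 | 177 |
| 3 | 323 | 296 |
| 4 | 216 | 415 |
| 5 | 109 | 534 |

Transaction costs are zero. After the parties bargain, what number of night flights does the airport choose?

3

Bargaining reaches the level where marginal profit last exceeds marginal noise damage.
That holds through level 3 (323 ≥ 296) but not at 4 (216 < 415).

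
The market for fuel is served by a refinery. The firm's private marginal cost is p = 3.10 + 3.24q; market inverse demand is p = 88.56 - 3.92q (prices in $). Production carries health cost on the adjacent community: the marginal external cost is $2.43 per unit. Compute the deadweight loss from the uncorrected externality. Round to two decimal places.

Market equilibrium (private): 3.10 + 3.24q = 88.56 - 3.92q → q_m = 11.9358.
Social marginal cost = private MC + MEC = 5.53 + 3.24q.
Set SMC = demand: 5.53 + 3.24q = 88.56 - 3.92q → q* = 11.5964.
The welfare-loss triangle has base |q_m − q*| and height MEC(q_m) (the vertical gap between SMC and demand is zero at q* and MEC at q_m).
DWL = ½ × 0.3394 × 2.4300 = 0.4124.

DWL = $0.41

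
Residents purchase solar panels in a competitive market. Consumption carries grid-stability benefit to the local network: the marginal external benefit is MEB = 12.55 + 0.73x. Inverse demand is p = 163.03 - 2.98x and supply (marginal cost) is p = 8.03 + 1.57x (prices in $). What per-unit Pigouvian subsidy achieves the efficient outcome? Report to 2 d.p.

subsidy = $44.57 per unit

Social marginal benefit = demand + MEB = 175.58 - 2.25x.
Set SMB = MC: 175.58 - 2.25x = 8.03 + 1.57x → x* = 43.8613.
The Pigouvian subsidy equals MEB at x*: 12.55 + 0.73×43.8613 = 44.5687.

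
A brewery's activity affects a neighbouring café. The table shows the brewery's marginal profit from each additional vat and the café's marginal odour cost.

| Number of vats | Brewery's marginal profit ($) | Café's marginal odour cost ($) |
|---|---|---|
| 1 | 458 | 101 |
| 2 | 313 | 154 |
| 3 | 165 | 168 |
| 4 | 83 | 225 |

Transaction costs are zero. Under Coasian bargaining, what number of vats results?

2

Bargaining reaches the level where marginal profit last exceeds marginal odour cost.
That holds through level 2 (313 ≥ 154) but not at 3 (165 < 168).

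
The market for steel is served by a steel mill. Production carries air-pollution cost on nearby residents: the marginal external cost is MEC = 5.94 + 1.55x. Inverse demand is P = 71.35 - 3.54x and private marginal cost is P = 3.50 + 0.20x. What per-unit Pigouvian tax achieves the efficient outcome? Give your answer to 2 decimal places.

Social marginal cost = private MC + MEC = 9.44 + 1.75x.
Set SMC = demand: 9.44 + 1.75x = 71.35 - 3.54x → x* = 11.7032.
The Pigouvian tax equals MEC at x*: 5.94 + 1.55×11.7032 = 24.0800.

tax = 24.08 per unit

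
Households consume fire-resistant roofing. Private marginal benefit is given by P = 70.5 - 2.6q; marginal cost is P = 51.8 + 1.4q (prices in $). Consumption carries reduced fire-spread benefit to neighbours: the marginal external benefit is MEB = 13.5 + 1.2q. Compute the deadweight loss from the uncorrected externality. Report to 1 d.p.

Market equilibrium (private): 51.8 + 1.4q = 70.5 - 2.6q → q_m = 4.6750.
Social marginal benefit = demand + MEB = 84.0 - 1.4q.
Set SMB = MC: 84.0 - 1.4q = 51.8 + 1.4q → q* = 11.5000.
The loss is the area between SMB and MC from q* to q_m; with linear curves that's a triangle of height MEB(q_m).
DWL = ½ × 6.8250 × 19.1100 = 65.2129.

DWL = $65.2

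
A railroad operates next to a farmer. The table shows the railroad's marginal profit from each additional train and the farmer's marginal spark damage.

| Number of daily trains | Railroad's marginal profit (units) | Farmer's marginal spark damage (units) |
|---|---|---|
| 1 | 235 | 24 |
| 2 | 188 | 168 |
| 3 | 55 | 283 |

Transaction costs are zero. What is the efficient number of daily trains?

Bargaining reaches the level where marginal profit last exceeds marginal spark damage.
That holds through level 2 (188 ≥ 168) but not at 3 (55 < 283).

2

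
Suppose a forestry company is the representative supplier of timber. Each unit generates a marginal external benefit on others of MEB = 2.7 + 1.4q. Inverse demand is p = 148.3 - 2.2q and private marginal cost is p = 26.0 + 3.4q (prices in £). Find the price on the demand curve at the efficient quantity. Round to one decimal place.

P = £82.8

Social marginal cost = private MC − MEB = 23.3 + 2.0q.
Set SMC = demand: 23.3 + 2.0q = 148.3 - 2.2q → q* = 29.7619.
Consumer price on the demand curve at q*: 148.3 − 2.2×29.7619 = 82.8238.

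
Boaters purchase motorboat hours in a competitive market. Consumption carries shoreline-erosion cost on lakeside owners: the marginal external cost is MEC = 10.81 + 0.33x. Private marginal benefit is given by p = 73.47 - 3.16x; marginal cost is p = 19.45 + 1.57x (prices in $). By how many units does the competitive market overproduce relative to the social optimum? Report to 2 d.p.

Market equilibrium (private): 19.45 + 1.57x = 73.47 - 3.16x → x_m = 11.4207.
Social marginal benefit = demand − MEC = 62.66 - 3.49x.
Set SMB = MC: 62.66 - 3.49x = 19.45 + 1.57x → x* = 8.5395.
Gap = |11.4207 − 8.5395| = 2.8812.

2.88 units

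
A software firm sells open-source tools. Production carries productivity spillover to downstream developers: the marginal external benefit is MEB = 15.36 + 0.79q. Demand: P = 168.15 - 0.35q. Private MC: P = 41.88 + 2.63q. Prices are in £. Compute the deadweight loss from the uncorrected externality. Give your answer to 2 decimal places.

Market equilibrium (private): 41.88 + 2.63q = 168.15 - 0.35q → q_m = 42.3725.
Social marginal cost = private MC − MEB = 26.52 + 1.84q.
Set SMC = demand: 26.52 + 1.84q = 168.15 - 0.35q → q* = 64.6712.
Between q* and q_m the wedge demand − SMC runs linearly from 0 to MEB(q_m), so the loss is a triangle.
DWL = ½ × 22.2987 × 48.8343 = 544.4707.

DWL = £544.47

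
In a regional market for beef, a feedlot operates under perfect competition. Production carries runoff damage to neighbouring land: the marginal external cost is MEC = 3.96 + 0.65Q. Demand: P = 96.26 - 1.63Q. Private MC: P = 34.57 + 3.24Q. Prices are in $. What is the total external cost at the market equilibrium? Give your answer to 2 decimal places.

Market equilibrium (private): 34.57 + 3.24Q = 96.26 - 1.63Q → Q_m = 12.6674.
Total external cost = ∫₀^{Q_m} (3.96 + 0.65Q) dQ = 3.96×12.6674 + ½×0.65×12.6674² = 102.3134.

$102.31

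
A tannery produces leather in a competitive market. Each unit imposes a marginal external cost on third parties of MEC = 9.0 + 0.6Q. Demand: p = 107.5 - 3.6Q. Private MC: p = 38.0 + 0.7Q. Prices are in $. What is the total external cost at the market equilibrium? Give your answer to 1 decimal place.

Market equilibrium (private): 38.0 + 0.7Q = 107.5 - 3.6Q → Q_m = 16.1628.
Total external cost = ∫₀^{Q_m} (9.0 + 0.6Q) dQ = 9.0×16.1628 + ½×0.6×16.1628² = 223.8360.

$223.8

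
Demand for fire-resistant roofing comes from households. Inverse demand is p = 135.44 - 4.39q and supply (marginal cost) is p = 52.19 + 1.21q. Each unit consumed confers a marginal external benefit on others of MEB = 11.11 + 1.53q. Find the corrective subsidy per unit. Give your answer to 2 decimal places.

Social marginal benefit = demand + MEB = 146.55 - 2.86q.
Set SMB = MC: 146.55 - 2.86q = 52.19 + 1.21q → q* = 23.1843.
The Pigouvian subsidy equals MEB at q*: 11.11 + 1.53×23.1843 = 46.5820.

subsidy = 46.58 per unit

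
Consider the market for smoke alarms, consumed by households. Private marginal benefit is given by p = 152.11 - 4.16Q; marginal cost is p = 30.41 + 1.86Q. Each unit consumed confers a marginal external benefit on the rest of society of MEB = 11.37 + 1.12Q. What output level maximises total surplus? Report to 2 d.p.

Social marginal benefit = demand + MEB = 163.48 - 3.04Q.
Set SMB = MC: 163.48 - 3.04Q = 30.41 + 1.86Q → Q* = 27.1571.

Q* = 27.16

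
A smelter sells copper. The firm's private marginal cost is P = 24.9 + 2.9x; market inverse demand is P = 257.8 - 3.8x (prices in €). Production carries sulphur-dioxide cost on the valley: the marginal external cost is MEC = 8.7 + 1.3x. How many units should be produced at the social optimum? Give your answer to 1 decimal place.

x* = 28.0

Social marginal cost = private MC + MEC = 33.6 + 4.2x.
Set SMC = demand: 33.6 + 4.2x = 257.8 - 3.8x → x* = 28.0250.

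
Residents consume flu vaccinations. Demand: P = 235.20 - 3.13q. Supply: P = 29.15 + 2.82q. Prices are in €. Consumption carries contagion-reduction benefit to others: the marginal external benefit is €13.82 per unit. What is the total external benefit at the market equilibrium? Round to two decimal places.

€478.59

Market equilibrium (private): 29.15 + 2.82q = 235.20 - 3.13q → q_m = 34.6303.
Total external benefit = MEB × q_m = 13.82 × 34.6303 = 478.5907.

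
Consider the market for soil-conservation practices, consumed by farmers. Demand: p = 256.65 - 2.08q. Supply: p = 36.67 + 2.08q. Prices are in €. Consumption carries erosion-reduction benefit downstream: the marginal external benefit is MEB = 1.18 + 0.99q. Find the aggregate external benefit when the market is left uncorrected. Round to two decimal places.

Market equilibrium (private): 36.67 + 2.08q = 256.65 - 2.08q → q_m = 52.8798.
Total external benefit = ∫₀^{q_m} (1.18 + 0.99q) dq = 1.18×52.8798 + ½×0.99×52.8798² = 1446.5534.

€1446.55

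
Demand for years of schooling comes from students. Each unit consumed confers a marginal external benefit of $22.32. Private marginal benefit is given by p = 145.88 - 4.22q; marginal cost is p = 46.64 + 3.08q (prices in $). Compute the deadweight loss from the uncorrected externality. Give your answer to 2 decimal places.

Market equilibrium (private): 46.64 + 3.08q = 145.88 - 4.22q → q_m = 13.5945.
Social marginal benefit = demand + MEB = 168.20 - 4.22q.
Set SMB = MC: 168.20 - 4.22q = 46.64 + 3.08q → q* = 16.6521.
Between q* and q_m the wedge SMB − MC runs linearly from 0 to MEB(q_m), so the loss is a triangle.
DWL = ½ × 3.0576 × 22.3200 = 34.1228.

DWL = $34.12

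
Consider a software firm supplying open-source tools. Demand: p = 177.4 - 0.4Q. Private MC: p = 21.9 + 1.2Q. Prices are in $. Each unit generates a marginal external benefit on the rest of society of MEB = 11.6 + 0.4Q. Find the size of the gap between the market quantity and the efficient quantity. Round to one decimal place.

Market equilibrium (private): 21.9 + 1.2Q = 177.4 - 0.4Q → Q_m = 97.1875.
Social marginal cost = private MC − MEB = 10.3 + 0.8Q.
Set SMC = demand: 10.3 + 0.8Q = 177.4 - 0.4Q → Q* = 139.2500.
Gap = |97.1875 − 139.2500| = 42.0625.

42.1 units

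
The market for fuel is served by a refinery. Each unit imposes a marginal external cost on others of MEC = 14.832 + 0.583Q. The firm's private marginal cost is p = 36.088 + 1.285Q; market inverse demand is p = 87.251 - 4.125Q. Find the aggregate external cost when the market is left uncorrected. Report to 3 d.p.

166.339

Market equilibrium (private): 36.088 + 1.285Q = 87.251 - 4.125Q → Q_m = 9.4571.
Total external cost = ∫₀^{Q_m} (14.832 + 0.583Q) dQ = 14.832×9.4571 + ½×0.583×9.4571² = 166.3385.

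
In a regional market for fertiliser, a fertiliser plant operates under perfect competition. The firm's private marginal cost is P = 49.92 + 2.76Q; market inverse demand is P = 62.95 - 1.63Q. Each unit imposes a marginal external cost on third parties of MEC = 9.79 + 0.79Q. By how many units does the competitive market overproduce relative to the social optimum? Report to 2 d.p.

2.34 units

Market equilibrium (private): 49.92 + 2.76Q = 62.95 - 1.63Q → Q_m = 2.9681.
Social marginal cost = private MC + MEC = 59.71 + 3.55Q.
Set SMC = demand: 59.71 + 3.55Q = 62.95 - 1.63Q → Q* = 0.6255.
Gap = |2.9681 − 0.6255| = 2.3426.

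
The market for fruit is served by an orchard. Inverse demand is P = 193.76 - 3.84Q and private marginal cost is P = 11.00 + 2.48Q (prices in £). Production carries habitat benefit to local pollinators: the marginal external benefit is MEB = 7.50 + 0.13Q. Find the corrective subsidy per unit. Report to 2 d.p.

Social marginal cost = private MC − MEB = 3.50 + 2.35Q.
Set SMC = demand: 3.50 + 2.35Q = 193.76 - 3.84Q → Q* = 30.7367.
The Pigouvian subsidy equals MEB at Q*: 7.50 + 0.13×30.7367 = 11.4958.

subsidy = £11.50 per unit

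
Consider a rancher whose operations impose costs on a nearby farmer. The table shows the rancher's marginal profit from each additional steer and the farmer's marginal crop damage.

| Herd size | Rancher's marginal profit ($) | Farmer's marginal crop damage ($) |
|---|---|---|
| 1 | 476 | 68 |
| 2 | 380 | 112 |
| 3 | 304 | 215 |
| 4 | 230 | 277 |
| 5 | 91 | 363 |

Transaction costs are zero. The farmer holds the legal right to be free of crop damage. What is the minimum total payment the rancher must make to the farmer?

$395

Efficient level: marginal profit ≥ marginal crop damage through level 3, so k* = 3.
With the farmer holding the right, the rancher must at least compensate total damage at k*: 68 + 112 + 215 = 395.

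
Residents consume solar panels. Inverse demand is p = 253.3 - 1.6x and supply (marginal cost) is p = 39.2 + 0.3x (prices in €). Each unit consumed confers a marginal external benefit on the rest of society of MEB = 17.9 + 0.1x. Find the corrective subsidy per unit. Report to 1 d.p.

Social marginal benefit = demand + MEB = 271.2 - 1.5x.
Set SMB = MC: 271.2 - 1.5x = 39.2 + 0.3x → x* = 128.8889.
The Pigouvian subsidy equals MEB at x*: 17.9 + 0.1×128.8889 = 30.7889.

subsidy = €30.8 per unit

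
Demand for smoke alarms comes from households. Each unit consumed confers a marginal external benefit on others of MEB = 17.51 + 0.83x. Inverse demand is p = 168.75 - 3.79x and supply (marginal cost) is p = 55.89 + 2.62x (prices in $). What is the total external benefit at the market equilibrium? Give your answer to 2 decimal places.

Market equilibrium (private): 55.89 + 2.62x = 168.75 - 3.79x → x_m = 17.6069.
Total external benefit = ∫₀^{x_m} (17.51 + 0.83x) dx = 17.51×17.6069 + ½×0.83×17.6069² = 436.9480.

$436.95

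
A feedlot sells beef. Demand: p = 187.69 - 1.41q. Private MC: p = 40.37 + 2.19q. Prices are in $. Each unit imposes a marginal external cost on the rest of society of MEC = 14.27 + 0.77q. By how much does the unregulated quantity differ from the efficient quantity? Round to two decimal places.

10.48 units

Market equilibrium (private): 40.37 + 2.19q = 187.69 - 1.41q → q_m = 40.9222.
Social marginal cost = private MC + MEC = 54.64 + 2.96q.
Set SMC = demand: 54.64 + 2.96q = 187.69 - 1.41q → q* = 30.4462.
Gap = |40.9222 − 30.4462| = 10.4760.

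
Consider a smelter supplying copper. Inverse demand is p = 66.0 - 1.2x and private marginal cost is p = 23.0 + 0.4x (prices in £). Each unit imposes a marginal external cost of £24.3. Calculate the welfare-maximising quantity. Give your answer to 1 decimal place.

x* = 11.7

Social marginal cost = private MC + MEC = 47.3 + 0.4x.
Set SMC = demand: 47.3 + 0.4x = 66.0 - 1.2x → x* = 11.6875.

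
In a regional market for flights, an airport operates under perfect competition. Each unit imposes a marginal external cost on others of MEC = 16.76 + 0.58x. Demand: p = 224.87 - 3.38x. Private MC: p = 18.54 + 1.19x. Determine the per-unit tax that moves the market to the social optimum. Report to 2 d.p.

Social marginal cost = private MC + MEC = 35.30 + 1.77x.
Set SMC = demand: 35.30 + 1.77x = 224.87 - 3.38x → x* = 36.8097.
The Pigouvian tax equals MEC at x*: 16.76 + 0.58×36.8097 = 38.1096.

tax = 38.11 per unit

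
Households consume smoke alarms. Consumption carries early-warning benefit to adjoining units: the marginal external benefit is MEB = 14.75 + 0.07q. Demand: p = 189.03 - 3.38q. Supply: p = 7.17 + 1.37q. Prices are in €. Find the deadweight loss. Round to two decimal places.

DWL = €32.46

Market equilibrium (private): 7.17 + 1.37q = 189.03 - 3.38q → q_m = 38.2863.
Social marginal benefit = demand + MEB = 203.78 - 3.31q.
Set SMB = MC: 203.78 - 3.31q = 7.17 + 1.37q → q* = 42.0107.
The loss is the area between SMB and MC from q* to q_m; with linear curves that's a triangle of height MEB(q_m).
DWL = ½ × 3.7244 × 17.4300 = 32.4581.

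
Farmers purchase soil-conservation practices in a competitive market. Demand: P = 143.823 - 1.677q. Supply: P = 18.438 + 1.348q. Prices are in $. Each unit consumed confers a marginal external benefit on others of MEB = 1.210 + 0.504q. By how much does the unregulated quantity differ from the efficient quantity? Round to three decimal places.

8.767 units

Market equilibrium (private): 18.438 + 1.348q = 143.823 - 1.677q → q_m = 41.4496.
Social marginal benefit = demand + MEB = 145.033 - 1.173q.
Set SMB = MC: 145.033 - 1.173q = 18.438 + 1.348q → q* = 50.2162.
Gap = |41.4496 − 50.2162| = 8.7666.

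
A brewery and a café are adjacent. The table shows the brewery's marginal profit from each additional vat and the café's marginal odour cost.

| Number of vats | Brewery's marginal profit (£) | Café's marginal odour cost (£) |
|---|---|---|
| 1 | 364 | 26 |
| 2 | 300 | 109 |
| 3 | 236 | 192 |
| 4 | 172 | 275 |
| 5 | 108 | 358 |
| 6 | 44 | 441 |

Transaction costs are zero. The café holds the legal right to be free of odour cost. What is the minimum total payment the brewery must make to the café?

£327

Efficient level: marginal profit ≥ marginal odour cost through level 3, so k* = 3.
With the café holding the right, the brewery must at least compensate total damage at k*: 26 + 109 + 192 = 327.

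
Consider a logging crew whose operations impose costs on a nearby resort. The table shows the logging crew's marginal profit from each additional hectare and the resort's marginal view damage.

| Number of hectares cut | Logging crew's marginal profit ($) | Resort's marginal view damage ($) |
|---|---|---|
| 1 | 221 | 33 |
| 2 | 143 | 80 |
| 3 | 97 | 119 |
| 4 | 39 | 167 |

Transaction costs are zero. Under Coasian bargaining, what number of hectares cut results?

Bargaining reaches the level where marginal profit last exceeds marginal view damage.
That holds through level 2 (143 ≥ 80) but not at 3 (97 < 119).

2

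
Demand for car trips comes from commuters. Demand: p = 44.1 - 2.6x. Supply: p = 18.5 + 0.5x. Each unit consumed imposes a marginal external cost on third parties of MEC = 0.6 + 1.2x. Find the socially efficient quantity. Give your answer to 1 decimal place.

x* = 5.8

Social marginal benefit = demand − MEC = 43.5 - 3.8x.
Set SMB = MC: 43.5 - 3.8x = 18.5 + 0.5x → x* = 5.8140.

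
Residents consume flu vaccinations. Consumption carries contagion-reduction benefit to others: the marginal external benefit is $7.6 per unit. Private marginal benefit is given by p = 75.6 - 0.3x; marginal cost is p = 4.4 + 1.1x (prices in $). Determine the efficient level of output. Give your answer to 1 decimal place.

Social marginal benefit = demand + MEB = 83.2 - 0.3x.
Set SMB = MC: 83.2 - 0.3x = 4.4 + 1.1x → x* = 56.2857.

x* = 56.3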